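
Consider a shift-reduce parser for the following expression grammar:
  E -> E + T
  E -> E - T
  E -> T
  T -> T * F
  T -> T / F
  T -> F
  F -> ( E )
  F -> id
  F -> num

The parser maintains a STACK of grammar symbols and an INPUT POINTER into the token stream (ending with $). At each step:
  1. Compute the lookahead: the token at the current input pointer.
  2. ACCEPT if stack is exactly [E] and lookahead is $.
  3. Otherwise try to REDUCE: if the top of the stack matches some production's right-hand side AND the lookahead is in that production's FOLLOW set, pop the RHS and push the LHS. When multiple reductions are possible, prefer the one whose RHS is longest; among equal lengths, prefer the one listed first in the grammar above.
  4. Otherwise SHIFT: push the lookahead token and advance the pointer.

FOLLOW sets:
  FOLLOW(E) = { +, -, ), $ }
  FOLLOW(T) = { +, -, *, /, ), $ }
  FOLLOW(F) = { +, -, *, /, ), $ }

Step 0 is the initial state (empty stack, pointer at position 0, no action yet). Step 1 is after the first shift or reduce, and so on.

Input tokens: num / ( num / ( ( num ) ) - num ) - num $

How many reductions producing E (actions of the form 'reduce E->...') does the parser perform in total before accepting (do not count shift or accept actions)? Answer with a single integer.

Answer: 6

Derivation:
Step 1: shift num. Stack=[num] ptr=1 lookahead=/ remaining=[/ ( num / ( ( num ) ) - num ) - num $]
Step 2: reduce F->num. Stack=[F] ptr=1 lookahead=/ remaining=[/ ( num / ( ( num ) ) - num ) - num $]
Step 3: reduce T->F. Stack=[T] ptr=1 lookahead=/ remaining=[/ ( num / ( ( num ) ) - num ) - num $]
Step 4: shift /. Stack=[T /] ptr=2 lookahead=( remaining=[( num / ( ( num ) ) - num ) - num $]
Step 5: shift (. Stack=[T / (] ptr=3 lookahead=num remaining=[num / ( ( num ) ) - num ) - num $]
Step 6: shift num. Stack=[T / ( num] ptr=4 lookahead=/ remaining=[/ ( ( num ) ) - num ) - num $]
Step 7: reduce F->num. Stack=[T / ( F] ptr=4 lookahead=/ remaining=[/ ( ( num ) ) - num ) - num $]
Step 8: reduce T->F. Stack=[T / ( T] ptr=4 lookahead=/ remaining=[/ ( ( num ) ) - num ) - num $]
Step 9: shift /. Stack=[T / ( T /] ptr=5 lookahead=( remaining=[( ( num ) ) - num ) - num $]
Step 10: shift (. Stack=[T / ( T / (] ptr=6 lookahead=( remaining=[( num ) ) - num ) - num $]
Step 11: shift (. Stack=[T / ( T / ( (] ptr=7 lookahead=num remaining=[num ) ) - num ) - num $]
Step 12: shift num. Stack=[T / ( T / ( ( num] ptr=8 lookahead=) remaining=[) ) - num ) - num $]
Step 13: reduce F->num. Stack=[T / ( T / ( ( F] ptr=8 lookahead=) remaining=[) ) - num ) - num $]
Step 14: reduce T->F. Stack=[T / ( T / ( ( T] ptr=8 lookahead=) remaining=[) ) - num ) - num $]
Step 15: reduce E->T. Stack=[T / ( T / ( ( E] ptr=8 lookahead=) remaining=[) ) - num ) - num $]
Step 16: shift ). Stack=[T / ( T / ( ( E )] ptr=9 lookahead=) remaining=[) - num ) - num $]
Step 17: reduce F->( E ). Stack=[T / ( T / ( F] ptr=9 lookahead=) remaining=[) - num ) - num $]
Step 18: reduce T->F. Stack=[T / ( T / ( T] ptr=9 lookahead=) remaining=[) - num ) - num $]
Step 19: reduce E->T. Stack=[T / ( T / ( E] ptr=9 lookahead=) remaining=[) - num ) - num $]
Step 20: shift ). Stack=[T / ( T / ( E )] ptr=10 lookahead=- remaining=[- num ) - num $]
Step 21: reduce F->( E ). Stack=[T / ( T / F] ptr=10 lookahead=- remaining=[- num ) - num $]
Step 22: reduce T->T / F. Stack=[T / ( T] ptr=10 lookahead=- remaining=[- num ) - num $]
Step 23: reduce E->T. Stack=[T / ( E] ptr=10 lookahead=- remaining=[- num ) - num $]
Step 24: shift -. Stack=[T / ( E -] ptr=11 lookahead=num remaining=[num ) - num $]
Step 25: shift num. Stack=[T / ( E - num] ptr=12 lookahead=) remaining=[) - num $]
Step 26: reduce F->num. Stack=[T / ( E - F] ptr=12 lookahead=) remaining=[) - num $]
Step 27: reduce T->F. Stack=[T / ( E - T] ptr=12 lookahead=) remaining=[) - num $]
Step 28: reduce E->E - T. Stack=[T / ( E] ptr=12 lookahead=) remaining=[) - num $]
Step 29: shift ). Stack=[T / ( E )] ptr=13 lookahead=- remaining=[- num $]
Step 30: reduce F->( E ). Stack=[T / F] ptr=13 lookahead=- remaining=[- num $]
Step 31: reduce T->T / F. Stack=[T] ptr=13 lookahead=- remaining=[- num $]
Step 32: reduce E->T. Stack=[E] ptr=13 lookahead=- remaining=[- num $]
Step 33: shift -. Stack=[E -] ptr=14 lookahead=num remaining=[num $]
Step 34: shift num. Stack=[E - num] ptr=15 lookahead=$ remaining=[$]
Step 35: reduce F->num. Stack=[E - F] ptr=15 lookahead=$ remaining=[$]
Step 36: reduce T->F. Stack=[E - T] ptr=15 lookahead=$ remaining=[$]
Step 37: reduce E->E - T. Stack=[E] ptr=15 lookahead=$ remaining=[$]
Step 38: accept. Stack=[E] ptr=15 lookahead=$ remaining=[$]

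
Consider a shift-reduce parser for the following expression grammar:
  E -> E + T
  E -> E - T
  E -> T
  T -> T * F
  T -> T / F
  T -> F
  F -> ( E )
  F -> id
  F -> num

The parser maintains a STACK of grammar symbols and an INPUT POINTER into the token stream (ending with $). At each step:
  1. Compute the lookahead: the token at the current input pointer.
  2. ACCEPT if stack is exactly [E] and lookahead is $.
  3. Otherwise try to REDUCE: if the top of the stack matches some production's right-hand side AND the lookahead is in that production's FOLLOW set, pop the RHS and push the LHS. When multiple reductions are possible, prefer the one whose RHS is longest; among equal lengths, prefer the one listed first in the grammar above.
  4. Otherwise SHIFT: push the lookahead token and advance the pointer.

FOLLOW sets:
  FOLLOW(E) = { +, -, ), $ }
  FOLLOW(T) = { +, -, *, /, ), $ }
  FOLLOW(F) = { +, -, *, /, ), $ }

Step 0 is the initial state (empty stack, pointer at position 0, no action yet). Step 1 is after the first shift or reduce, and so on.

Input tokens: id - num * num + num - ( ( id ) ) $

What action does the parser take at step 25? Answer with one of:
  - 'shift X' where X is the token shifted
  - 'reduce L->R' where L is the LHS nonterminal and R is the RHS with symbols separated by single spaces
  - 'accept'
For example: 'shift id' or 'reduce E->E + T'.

Step 1: shift id. Stack=[id] ptr=1 lookahead=- remaining=[- num * num + num - ( ( id ) ) $]
Step 2: reduce F->id. Stack=[F] ptr=1 lookahead=- remaining=[- num * num + num - ( ( id ) ) $]
Step 3: reduce T->F. Stack=[T] ptr=1 lookahead=- remaining=[- num * num + num - ( ( id ) ) $]
Step 4: reduce E->T. Stack=[E] ptr=1 lookahead=- remaining=[- num * num + num - ( ( id ) ) $]
Step 5: shift -. Stack=[E -] ptr=2 lookahead=num remaining=[num * num + num - ( ( id ) ) $]
Step 6: shift num. Stack=[E - num] ptr=3 lookahead=* remaining=[* num + num - ( ( id ) ) $]
Step 7: reduce F->num. Stack=[E - F] ptr=3 lookahead=* remaining=[* num + num - ( ( id ) ) $]
Step 8: reduce T->F. Stack=[E - T] ptr=3 lookahead=* remaining=[* num + num - ( ( id ) ) $]
Step 9: shift *. Stack=[E - T *] ptr=4 lookahead=num remaining=[num + num - ( ( id ) ) $]
Step 10: shift num. Stack=[E - T * num] ptr=5 lookahead=+ remaining=[+ num - ( ( id ) ) $]
Step 11: reduce F->num. Stack=[E - T * F] ptr=5 lookahead=+ remaining=[+ num - ( ( id ) ) $]
Step 12: reduce T->T * F. Stack=[E - T] ptr=5 lookahead=+ remaining=[+ num - ( ( id ) ) $]
Step 13: reduce E->E - T. Stack=[E] ptr=5 lookahead=+ remaining=[+ num - ( ( id ) ) $]
Step 14: shift +. Stack=[E +] ptr=6 lookahead=num remaining=[num - ( ( id ) ) $]
Step 15: shift num. Stack=[E + num] ptr=7 lookahead=- remaining=[- ( ( id ) ) $]
Step 16: reduce F->num. Stack=[E + F] ptr=7 lookahead=- remaining=[- ( ( id ) ) $]
Step 17: reduce T->F. Stack=[E + T] ptr=7 lookahead=- remaining=[- ( ( id ) ) $]
Step 18: reduce E->E + T. Stack=[E] ptr=7 lookahead=- remaining=[- ( ( id ) ) $]
Step 19: shift -. Stack=[E -] ptr=8 lookahead=( remaining=[( ( id ) ) $]
Step 20: shift (. Stack=[E - (] ptr=9 lookahead=( remaining=[( id ) ) $]
Step 21: shift (. Stack=[E - ( (] ptr=10 lookahead=id remaining=[id ) ) $]
Step 22: shift id. Stack=[E - ( ( id] ptr=11 lookahead=) remaining=[) ) $]
Step 23: reduce F->id. Stack=[E - ( ( F] ptr=11 lookahead=) remaining=[) ) $]
Step 24: reduce T->F. Stack=[E - ( ( T] ptr=11 lookahead=) remaining=[) ) $]
Step 25: reduce E->T. Stack=[E - ( ( E] ptr=11 lookahead=) remaining=[) ) $]

Answer: reduce E->T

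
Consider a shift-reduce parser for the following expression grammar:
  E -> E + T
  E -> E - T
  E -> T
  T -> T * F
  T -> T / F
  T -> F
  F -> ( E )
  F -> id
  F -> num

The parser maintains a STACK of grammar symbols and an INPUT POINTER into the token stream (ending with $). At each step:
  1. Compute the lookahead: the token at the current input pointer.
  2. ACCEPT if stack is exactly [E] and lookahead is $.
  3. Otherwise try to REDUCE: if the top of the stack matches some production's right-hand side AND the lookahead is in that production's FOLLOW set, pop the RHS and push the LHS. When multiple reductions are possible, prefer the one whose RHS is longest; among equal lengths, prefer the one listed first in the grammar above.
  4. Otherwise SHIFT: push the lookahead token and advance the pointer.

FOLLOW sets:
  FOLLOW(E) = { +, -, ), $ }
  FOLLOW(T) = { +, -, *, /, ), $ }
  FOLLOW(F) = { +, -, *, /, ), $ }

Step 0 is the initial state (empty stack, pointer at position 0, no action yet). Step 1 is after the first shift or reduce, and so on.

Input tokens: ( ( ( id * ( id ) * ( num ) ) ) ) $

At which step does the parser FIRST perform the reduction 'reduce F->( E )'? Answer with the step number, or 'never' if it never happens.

Step 1: shift (. Stack=[(] ptr=1 lookahead=( remaining=[( ( id * ( id ) * ( num ) ) ) ) $]
Step 2: shift (. Stack=[( (] ptr=2 lookahead=( remaining=[( id * ( id ) * ( num ) ) ) ) $]
Step 3: shift (. Stack=[( ( (] ptr=3 lookahead=id remaining=[id * ( id ) * ( num ) ) ) ) $]
Step 4: shift id. Stack=[( ( ( id] ptr=4 lookahead=* remaining=[* ( id ) * ( num ) ) ) ) $]
Step 5: reduce F->id. Stack=[( ( ( F] ptr=4 lookahead=* remaining=[* ( id ) * ( num ) ) ) ) $]
Step 6: reduce T->F. Stack=[( ( ( T] ptr=4 lookahead=* remaining=[* ( id ) * ( num ) ) ) ) $]
Step 7: shift *. Stack=[( ( ( T *] ptr=5 lookahead=( remaining=[( id ) * ( num ) ) ) ) $]
Step 8: shift (. Stack=[( ( ( T * (] ptr=6 lookahead=id remaining=[id ) * ( num ) ) ) ) $]
Step 9: shift id. Stack=[( ( ( T * ( id] ptr=7 lookahead=) remaining=[) * ( num ) ) ) ) $]
Step 10: reduce F->id. Stack=[( ( ( T * ( F] ptr=7 lookahead=) remaining=[) * ( num ) ) ) ) $]
Step 11: reduce T->F. Stack=[( ( ( T * ( T] ptr=7 lookahead=) remaining=[) * ( num ) ) ) ) $]
Step 12: reduce E->T. Stack=[( ( ( T * ( E] ptr=7 lookahead=) remaining=[) * ( num ) ) ) ) $]
Step 13: shift ). Stack=[( ( ( T * ( E )] ptr=8 lookahead=* remaining=[* ( num ) ) ) ) $]
Step 14: reduce F->( E ). Stack=[( ( ( T * F] ptr=8 lookahead=* remaining=[* ( num ) ) ) ) $]

Answer: 14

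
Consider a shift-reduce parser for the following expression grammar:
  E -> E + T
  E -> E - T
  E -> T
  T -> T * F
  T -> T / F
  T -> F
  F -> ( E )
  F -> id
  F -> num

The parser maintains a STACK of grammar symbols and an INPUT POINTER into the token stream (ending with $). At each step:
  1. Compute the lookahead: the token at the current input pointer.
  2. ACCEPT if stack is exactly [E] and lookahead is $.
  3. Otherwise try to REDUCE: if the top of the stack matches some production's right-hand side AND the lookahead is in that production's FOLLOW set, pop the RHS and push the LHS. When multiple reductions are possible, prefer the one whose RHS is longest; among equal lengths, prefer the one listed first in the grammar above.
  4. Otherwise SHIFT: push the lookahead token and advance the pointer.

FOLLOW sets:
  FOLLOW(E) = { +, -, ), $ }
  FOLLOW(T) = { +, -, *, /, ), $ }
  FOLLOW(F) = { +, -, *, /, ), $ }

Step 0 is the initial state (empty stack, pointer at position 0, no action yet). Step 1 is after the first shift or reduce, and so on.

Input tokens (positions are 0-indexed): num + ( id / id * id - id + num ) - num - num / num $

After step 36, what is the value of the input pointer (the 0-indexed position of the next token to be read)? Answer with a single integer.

Step 1: shift num. Stack=[num] ptr=1 lookahead=+ remaining=[+ ( id / id * id - id + num ) - num - num / num $]
Step 2: reduce F->num. Stack=[F] ptr=1 lookahead=+ remaining=[+ ( id / id * id - id + num ) - num - num / num $]
Step 3: reduce T->F. Stack=[T] ptr=1 lookahead=+ remaining=[+ ( id / id * id - id + num ) - num - num / num $]
Step 4: reduce E->T. Stack=[E] ptr=1 lookahead=+ remaining=[+ ( id / id * id - id + num ) - num - num / num $]
Step 5: shift +. Stack=[E +] ptr=2 lookahead=( remaining=[( id / id * id - id + num ) - num - num / num $]
Step 6: shift (. Stack=[E + (] ptr=3 lookahead=id remaining=[id / id * id - id + num ) - num - num / num $]
Step 7: shift id. Stack=[E + ( id] ptr=4 lookahead=/ remaining=[/ id * id - id + num ) - num - num / num $]
Step 8: reduce F->id. Stack=[E + ( F] ptr=4 lookahead=/ remaining=[/ id * id - id + num ) - num - num / num $]
Step 9: reduce T->F. Stack=[E + ( T] ptr=4 lookahead=/ remaining=[/ id * id - id + num ) - num - num / num $]
Step 10: shift /. Stack=[E + ( T /] ptr=5 lookahead=id remaining=[id * id - id + num ) - num - num / num $]
Step 11: shift id. Stack=[E + ( T / id] ptr=6 lookahead=* remaining=[* id - id + num ) - num - num / num $]
Step 12: reduce F->id. Stack=[E + ( T / F] ptr=6 lookahead=* remaining=[* id - id + num ) - num - num / num $]
Step 13: reduce T->T / F. Stack=[E + ( T] ptr=6 lookahead=* remaining=[* id - id + num ) - num - num / num $]
Step 14: shift *. Stack=[E + ( T *] ptr=7 lookahead=id remaining=[id - id + num ) - num - num / num $]
Step 15: shift id. Stack=[E + ( T * id] ptr=8 lookahead=- remaining=[- id + num ) - num - num / num $]
Step 16: reduce F->id. Stack=[E + ( T * F] ptr=8 lookahead=- remaining=[- id + num ) - num - num / num $]
Step 17: reduce T->T * F. Stack=[E + ( T] ptr=8 lookahead=- remaining=[- id + num ) - num - num / num $]
Step 18: reduce E->T. Stack=[E + ( E] ptr=8 lookahead=- remaining=[- id + num ) - num - num / num $]
Step 19: shift -. Stack=[E + ( E -] ptr=9 lookahead=id remaining=[id + num ) - num - num / num $]
Step 20: shift id. Stack=[E + ( E - id] ptr=10 lookahead=+ remaining=[+ num ) - num - num / num $]
Step 21: reduce F->id. Stack=[E + ( E - F] ptr=10 lookahead=+ remaining=[+ num ) - num - num / num $]
Step 22: reduce T->F. Stack=[E + ( E - T] ptr=10 lookahead=+ remaining=[+ num ) - num - num / num $]
Step 23: reduce E->E - T. Stack=[E + ( E] ptr=10 lookahead=+ remaining=[+ num ) - num - num / num $]
Step 24: shift +. Stack=[E + ( E +] ptr=11 lookahead=num remaining=[num ) - num - num / num $]
Step 25: shift num. Stack=[E + ( E + num] ptr=12 lookahead=) remaining=[) - num - num / num $]
Step 26: reduce F->num. Stack=[E + ( E + F] ptr=12 lookahead=) remaining=[) - num - num / num $]
Step 27: reduce T->F. Stack=[E + ( E + T] ptr=12 lookahead=) remaining=[) - num - num / num $]
Step 28: reduce E->E + T. Stack=[E + ( E] ptr=12 lookahead=) remaining=[) - num - num / num $]
Step 29: shift ). Stack=[E + ( E )] ptr=13 lookahead=- remaining=[- num - num / num $]
Step 30: reduce F->( E ). Stack=[E + F] ptr=13 lookahead=- remaining=[- num - num / num $]
Step 31: reduce T->F. Stack=[E + T] ptr=13 lookahead=- remaining=[- num - num / num $]
Step 32: reduce E->E + T. Stack=[E] ptr=13 lookahead=- remaining=[- num - num / num $]
Step 33: shift -. Stack=[E -] ptr=14 lookahead=num remaining=[num - num / num $]
Step 34: shift num. Stack=[E - num] ptr=15 lookahead=- remaining=[- num / num $]
Step 35: reduce F->num. Stack=[E - F] ptr=15 lookahead=- remaining=[- num / num $]
Step 36: reduce T->F. Stack=[E - T] ptr=15 lookahead=- remaining=[- num / num $]

Answer: 15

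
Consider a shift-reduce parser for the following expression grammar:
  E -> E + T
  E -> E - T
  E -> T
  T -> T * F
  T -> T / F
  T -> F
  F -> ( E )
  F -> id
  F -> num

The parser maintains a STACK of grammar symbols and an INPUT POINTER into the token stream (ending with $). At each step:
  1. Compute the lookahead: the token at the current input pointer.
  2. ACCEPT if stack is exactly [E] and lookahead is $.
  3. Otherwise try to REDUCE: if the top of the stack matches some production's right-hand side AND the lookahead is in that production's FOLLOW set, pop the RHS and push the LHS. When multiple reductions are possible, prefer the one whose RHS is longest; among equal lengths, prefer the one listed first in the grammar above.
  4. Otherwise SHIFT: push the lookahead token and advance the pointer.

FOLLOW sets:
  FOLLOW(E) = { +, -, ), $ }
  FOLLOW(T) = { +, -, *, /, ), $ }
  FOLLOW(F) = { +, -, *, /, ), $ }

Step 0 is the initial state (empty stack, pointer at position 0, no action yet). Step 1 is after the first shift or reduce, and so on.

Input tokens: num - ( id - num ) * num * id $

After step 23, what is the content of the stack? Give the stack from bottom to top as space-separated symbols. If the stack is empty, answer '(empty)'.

Answer: E - T *

Derivation:
Step 1: shift num. Stack=[num] ptr=1 lookahead=- remaining=[- ( id - num ) * num * id $]
Step 2: reduce F->num. Stack=[F] ptr=1 lookahead=- remaining=[- ( id - num ) * num * id $]
Step 3: reduce T->F. Stack=[T] ptr=1 lookahead=- remaining=[- ( id - num ) * num * id $]
Step 4: reduce E->T. Stack=[E] ptr=1 lookahead=- remaining=[- ( id - num ) * num * id $]
Step 5: shift -. Stack=[E -] ptr=2 lookahead=( remaining=[( id - num ) * num * id $]
Step 6: shift (. Stack=[E - (] ptr=3 lookahead=id remaining=[id - num ) * num * id $]
Step 7: shift id. Stack=[E - ( id] ptr=4 lookahead=- remaining=[- num ) * num * id $]
Step 8: reduce F->id. Stack=[E - ( F] ptr=4 lookahead=- remaining=[- num ) * num * id $]
Step 9: reduce T->F. Stack=[E - ( T] ptr=4 lookahead=- remaining=[- num ) * num * id $]
Step 10: reduce E->T. Stack=[E - ( E] ptr=4 lookahead=- remaining=[- num ) * num * id $]
Step 11: shift -. Stack=[E - ( E -] ptr=5 lookahead=num remaining=[num ) * num * id $]
Step 12: shift num. Stack=[E - ( E - num] ptr=6 lookahead=) remaining=[) * num * id $]
Step 13: reduce F->num. Stack=[E - ( E - F] ptr=6 lookahead=) remaining=[) * num * id $]
Step 14: reduce T->F. Stack=[E - ( E - T] ptr=6 lookahead=) remaining=[) * num * id $]
Step 15: reduce E->E - T. Stack=[E - ( E] ptr=6 lookahead=) remaining=[) * num * id $]
Step 16: shift ). Stack=[E - ( E )] ptr=7 lookahead=* remaining=[* num * id $]
Step 17: reduce F->( E ). Stack=[E - F] ptr=7 lookahead=* remaining=[* num * id $]
Step 18: reduce T->F. Stack=[E - T] ptr=7 lookahead=* remaining=[* num * id $]
Step 19: shift *. Stack=[E - T *] ptr=8 lookahead=num remaining=[num * id $]
Step 20: shift num. Stack=[E - T * num] ptr=9 lookahead=* remaining=[* id $]
Step 21: reduce F->num. Stack=[E - T * F] ptr=9 lookahead=* remaining=[* id $]
Step 22: reduce T->T * F. Stack=[E - T] ptr=9 lookahead=* remaining=[* id $]
Step 23: shift *. Stack=[E - T *] ptr=10 lookahead=id remaining=[id $]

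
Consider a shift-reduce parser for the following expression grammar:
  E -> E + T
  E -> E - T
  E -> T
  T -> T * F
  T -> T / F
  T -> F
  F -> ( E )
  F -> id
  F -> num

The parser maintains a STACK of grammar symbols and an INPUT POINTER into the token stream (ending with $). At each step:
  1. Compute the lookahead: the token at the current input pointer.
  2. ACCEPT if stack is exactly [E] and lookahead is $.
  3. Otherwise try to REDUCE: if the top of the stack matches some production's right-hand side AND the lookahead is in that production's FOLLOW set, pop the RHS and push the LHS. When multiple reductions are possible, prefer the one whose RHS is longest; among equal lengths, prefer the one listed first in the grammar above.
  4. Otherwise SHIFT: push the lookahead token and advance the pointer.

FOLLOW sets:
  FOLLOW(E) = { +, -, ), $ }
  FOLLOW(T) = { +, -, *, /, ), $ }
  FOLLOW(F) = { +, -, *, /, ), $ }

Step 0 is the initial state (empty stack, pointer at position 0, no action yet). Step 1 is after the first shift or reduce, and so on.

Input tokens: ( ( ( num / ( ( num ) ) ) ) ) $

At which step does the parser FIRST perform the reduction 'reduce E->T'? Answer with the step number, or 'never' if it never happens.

Step 1: shift (. Stack=[(] ptr=1 lookahead=( remaining=[( ( num / ( ( num ) ) ) ) ) $]
Step 2: shift (. Stack=[( (] ptr=2 lookahead=( remaining=[( num / ( ( num ) ) ) ) ) $]
Step 3: shift (. Stack=[( ( (] ptr=3 lookahead=num remaining=[num / ( ( num ) ) ) ) ) $]
Step 4: shift num. Stack=[( ( ( num] ptr=4 lookahead=/ remaining=[/ ( ( num ) ) ) ) ) $]
Step 5: reduce F->num. Stack=[( ( ( F] ptr=4 lookahead=/ remaining=[/ ( ( num ) ) ) ) ) $]
Step 6: reduce T->F. Stack=[( ( ( T] ptr=4 lookahead=/ remaining=[/ ( ( num ) ) ) ) ) $]
Step 7: shift /. Stack=[( ( ( T /] ptr=5 lookahead=( remaining=[( ( num ) ) ) ) ) $]
Step 8: shift (. Stack=[( ( ( T / (] ptr=6 lookahead=( remaining=[( num ) ) ) ) ) $]
Step 9: shift (. Stack=[( ( ( T / ( (] ptr=7 lookahead=num remaining=[num ) ) ) ) ) $]
Step 10: shift num. Stack=[( ( ( T / ( ( num] ptr=8 lookahead=) remaining=[) ) ) ) ) $]
Step 11: reduce F->num. Stack=[( ( ( T / ( ( F] ptr=8 lookahead=) remaining=[) ) ) ) ) $]
Step 12: reduce T->F. Stack=[( ( ( T / ( ( T] ptr=8 lookahead=) remaining=[) ) ) ) ) $]
Step 13: reduce E->T. Stack=[( ( ( T / ( ( E] ptr=8 lookahead=) remaining=[) ) ) ) ) $]

Answer: 13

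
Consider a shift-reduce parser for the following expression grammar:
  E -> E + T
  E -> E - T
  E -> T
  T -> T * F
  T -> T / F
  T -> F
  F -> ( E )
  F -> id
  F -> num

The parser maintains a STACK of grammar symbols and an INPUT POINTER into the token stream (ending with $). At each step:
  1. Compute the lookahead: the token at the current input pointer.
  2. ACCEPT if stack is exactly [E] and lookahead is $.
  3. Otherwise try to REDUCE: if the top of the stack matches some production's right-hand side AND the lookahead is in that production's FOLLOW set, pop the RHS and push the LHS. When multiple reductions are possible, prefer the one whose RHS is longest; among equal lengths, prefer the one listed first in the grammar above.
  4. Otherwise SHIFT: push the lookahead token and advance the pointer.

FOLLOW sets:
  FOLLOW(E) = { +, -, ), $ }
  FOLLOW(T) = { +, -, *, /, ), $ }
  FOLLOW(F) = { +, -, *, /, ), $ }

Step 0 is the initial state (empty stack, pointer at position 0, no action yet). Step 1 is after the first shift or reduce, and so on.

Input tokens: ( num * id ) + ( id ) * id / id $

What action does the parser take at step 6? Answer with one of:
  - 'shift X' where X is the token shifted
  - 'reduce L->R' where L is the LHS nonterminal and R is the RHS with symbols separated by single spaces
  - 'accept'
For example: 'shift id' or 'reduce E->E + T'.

Answer: shift id

Derivation:
Step 1: shift (. Stack=[(] ptr=1 lookahead=num remaining=[num * id ) + ( id ) * id / id $]
Step 2: shift num. Stack=[( num] ptr=2 lookahead=* remaining=[* id ) + ( id ) * id / id $]
Step 3: reduce F->num. Stack=[( F] ptr=2 lookahead=* remaining=[* id ) + ( id ) * id / id $]
Step 4: reduce T->F. Stack=[( T] ptr=2 lookahead=* remaining=[* id ) + ( id ) * id / id $]
Step 5: shift *. Stack=[( T *] ptr=3 lookahead=id remaining=[id ) + ( id ) * id / id $]
Step 6: shift id. Stack=[( T * id] ptr=4 lookahead=) remaining=[) + ( id ) * id / id $]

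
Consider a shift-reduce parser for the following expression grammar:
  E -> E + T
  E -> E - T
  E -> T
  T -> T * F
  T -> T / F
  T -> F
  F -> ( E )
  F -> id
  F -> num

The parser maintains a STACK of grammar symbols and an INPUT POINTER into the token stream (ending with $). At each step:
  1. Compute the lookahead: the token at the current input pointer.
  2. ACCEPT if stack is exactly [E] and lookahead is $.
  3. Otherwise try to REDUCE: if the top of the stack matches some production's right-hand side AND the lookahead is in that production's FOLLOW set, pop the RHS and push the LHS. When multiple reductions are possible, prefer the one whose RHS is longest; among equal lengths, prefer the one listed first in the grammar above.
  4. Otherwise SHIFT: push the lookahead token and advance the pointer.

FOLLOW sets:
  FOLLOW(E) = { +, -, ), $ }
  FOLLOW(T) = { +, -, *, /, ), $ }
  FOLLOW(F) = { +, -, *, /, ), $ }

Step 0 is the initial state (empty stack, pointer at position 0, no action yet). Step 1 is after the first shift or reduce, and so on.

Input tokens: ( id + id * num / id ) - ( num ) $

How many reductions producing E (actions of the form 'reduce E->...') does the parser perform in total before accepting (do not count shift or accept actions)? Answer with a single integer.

Step 1: shift (. Stack=[(] ptr=1 lookahead=id remaining=[id + id * num / id ) - ( num ) $]
Step 2: shift id. Stack=[( id] ptr=2 lookahead=+ remaining=[+ id * num / id ) - ( num ) $]
Step 3: reduce F->id. Stack=[( F] ptr=2 lookahead=+ remaining=[+ id * num / id ) - ( num ) $]
Step 4: reduce T->F. Stack=[( T] ptr=2 lookahead=+ remaining=[+ id * num / id ) - ( num ) $]
Step 5: reduce E->T. Stack=[( E] ptr=2 lookahead=+ remaining=[+ id * num / id ) - ( num ) $]
Step 6: shift +. Stack=[( E +] ptr=3 lookahead=id remaining=[id * num / id ) - ( num ) $]
Step 7: shift id. Stack=[( E + id] ptr=4 lookahead=* remaining=[* num / id ) - ( num ) $]
Step 8: reduce F->id. Stack=[( E + F] ptr=4 lookahead=* remaining=[* num / id ) - ( num ) $]
Step 9: reduce T->F. Stack=[( E + T] ptr=4 lookahead=* remaining=[* num / id ) - ( num ) $]
Step 10: shift *. Stack=[( E + T *] ptr=5 lookahead=num remaining=[num / id ) - ( num ) $]
Step 11: shift num. Stack=[( E + T * num] ptr=6 lookahead=/ remaining=[/ id ) - ( num ) $]
Step 12: reduce F->num. Stack=[( E + T * F] ptr=6 lookahead=/ remaining=[/ id ) - ( num ) $]
Step 13: reduce T->T * F. Stack=[( E + T] ptr=6 lookahead=/ remaining=[/ id ) - ( num ) $]
Step 14: shift /. Stack=[( E + T /] ptr=7 lookahead=id remaining=[id ) - ( num ) $]
Step 15: shift id. Stack=[( E + T / id] ptr=8 lookahead=) remaining=[) - ( num ) $]
Step 16: reduce F->id. Stack=[( E + T / F] ptr=8 lookahead=) remaining=[) - ( num ) $]
Step 17: reduce T->T / F. Stack=[( E + T] ptr=8 lookahead=) remaining=[) - ( num ) $]
Step 18: reduce E->E + T. Stack=[( E] ptr=8 lookahead=) remaining=[) - ( num ) $]
Step 19: shift ). Stack=[( E )] ptr=9 lookahead=- remaining=[- ( num ) $]
Step 20: reduce F->( E ). Stack=[F] ptr=9 lookahead=- remaining=[- ( num ) $]
Step 21: reduce T->F. Stack=[T] ptr=9 lookahead=- remaining=[- ( num ) $]
Step 22: reduce E->T. Stack=[E] ptr=9 lookahead=- remaining=[- ( num ) $]
Step 23: shift -. Stack=[E -] ptr=10 lookahead=( remaining=[( num ) $]
Step 24: shift (. Stack=[E - (] ptr=11 lookahead=num remaining=[num ) $]
Step 25: shift num. Stack=[E - ( num] ptr=12 lookahead=) remaining=[) $]
Step 26: reduce F->num. Stack=[E - ( F] ptr=12 lookahead=) remaining=[) $]
Step 27: reduce T->F. Stack=[E - ( T] ptr=12 lookahead=) remaining=[) $]
Step 28: reduce E->T. Stack=[E - ( E] ptr=12 lookahead=) remaining=[) $]
Step 29: shift ). Stack=[E - ( E )] ptr=13 lookahead=$ remaining=[$]
Step 30: reduce F->( E ). Stack=[E - F] ptr=13 lookahead=$ remaining=[$]
Step 31: reduce T->F. Stack=[E - T] ptr=13 lookahead=$ remaining=[$]
Step 32: reduce E->E - T. Stack=[E] ptr=13 lookahead=$ remaining=[$]
Step 33: accept. Stack=[E] ptr=13 lookahead=$ remaining=[$]

Answer: 5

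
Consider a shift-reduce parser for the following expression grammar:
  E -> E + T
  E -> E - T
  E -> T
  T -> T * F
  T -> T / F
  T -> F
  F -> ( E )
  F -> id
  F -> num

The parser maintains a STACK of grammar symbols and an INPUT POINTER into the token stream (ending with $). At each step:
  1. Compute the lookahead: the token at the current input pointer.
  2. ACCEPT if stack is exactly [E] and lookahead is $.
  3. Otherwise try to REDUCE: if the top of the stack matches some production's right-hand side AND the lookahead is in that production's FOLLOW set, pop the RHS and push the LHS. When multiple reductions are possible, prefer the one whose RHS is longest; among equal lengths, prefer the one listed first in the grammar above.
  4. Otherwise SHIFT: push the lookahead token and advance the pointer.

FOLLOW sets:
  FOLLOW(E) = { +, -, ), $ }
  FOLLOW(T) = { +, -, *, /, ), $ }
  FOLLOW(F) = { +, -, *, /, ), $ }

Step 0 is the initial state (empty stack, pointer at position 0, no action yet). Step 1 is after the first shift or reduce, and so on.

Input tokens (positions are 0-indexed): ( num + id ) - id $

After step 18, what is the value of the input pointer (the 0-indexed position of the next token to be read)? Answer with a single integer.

Step 1: shift (. Stack=[(] ptr=1 lookahead=num remaining=[num + id ) - id $]
Step 2: shift num. Stack=[( num] ptr=2 lookahead=+ remaining=[+ id ) - id $]
Step 3: reduce F->num. Stack=[( F] ptr=2 lookahead=+ remaining=[+ id ) - id $]
Step 4: reduce T->F. Stack=[( T] ptr=2 lookahead=+ remaining=[+ id ) - id $]
Step 5: reduce E->T. Stack=[( E] ptr=2 lookahead=+ remaining=[+ id ) - id $]
Step 6: shift +. Stack=[( E +] ptr=3 lookahead=id remaining=[id ) - id $]
Step 7: shift id. Stack=[( E + id] ptr=4 lookahead=) remaining=[) - id $]
Step 8: reduce F->id. Stack=[( E + F] ptr=4 lookahead=) remaining=[) - id $]
Step 9: reduce T->F. Stack=[( E + T] ptr=4 lookahead=) remaining=[) - id $]
Step 10: reduce E->E + T. Stack=[( E] ptr=4 lookahead=) remaining=[) - id $]
Step 11: shift ). Stack=[( E )] ptr=5 lookahead=- remaining=[- id $]
Step 12: reduce F->( E ). Stack=[F] ptr=5 lookahead=- remaining=[- id $]
Step 13: reduce T->F. Stack=[T] ptr=5 lookahead=- remaining=[- id $]
Step 14: reduce E->T. Stack=[E] ptr=5 lookahead=- remaining=[- id $]
Step 15: shift -. Stack=[E -] ptr=6 lookahead=id remaining=[id $]
Step 16: shift id. Stack=[E - id] ptr=7 lookahead=$ remaining=[$]
Step 17: reduce F->id. Stack=[E - F] ptr=7 lookahead=$ remaining=[$]
Step 18: reduce T->F. Stack=[E - T] ptr=7 lookahead=$ remaining=[$]

Answer: 7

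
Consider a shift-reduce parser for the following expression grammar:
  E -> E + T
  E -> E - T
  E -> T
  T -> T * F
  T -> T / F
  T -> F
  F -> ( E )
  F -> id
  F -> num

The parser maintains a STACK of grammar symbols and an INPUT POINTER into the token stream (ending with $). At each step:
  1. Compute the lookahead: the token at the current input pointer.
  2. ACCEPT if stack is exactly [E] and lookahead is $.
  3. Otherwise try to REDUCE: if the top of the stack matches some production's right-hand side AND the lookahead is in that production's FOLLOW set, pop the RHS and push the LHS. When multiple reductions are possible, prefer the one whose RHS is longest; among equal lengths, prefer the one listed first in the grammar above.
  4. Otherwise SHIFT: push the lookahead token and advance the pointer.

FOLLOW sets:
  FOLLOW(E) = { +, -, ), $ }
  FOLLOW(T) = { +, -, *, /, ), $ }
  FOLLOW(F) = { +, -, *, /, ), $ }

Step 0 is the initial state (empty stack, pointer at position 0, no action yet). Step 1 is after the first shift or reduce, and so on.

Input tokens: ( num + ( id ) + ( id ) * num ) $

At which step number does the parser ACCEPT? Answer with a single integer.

Answer: 34

Derivation:
Step 1: shift (. Stack=[(] ptr=1 lookahead=num remaining=[num + ( id ) + ( id ) * num ) $]
Step 2: shift num. Stack=[( num] ptr=2 lookahead=+ remaining=[+ ( id ) + ( id ) * num ) $]
Step 3: reduce F->num. Stack=[( F] ptr=2 lookahead=+ remaining=[+ ( id ) + ( id ) * num ) $]
Step 4: reduce T->F. Stack=[( T] ptr=2 lookahead=+ remaining=[+ ( id ) + ( id ) * num ) $]
Step 5: reduce E->T. Stack=[( E] ptr=2 lookahead=+ remaining=[+ ( id ) + ( id ) * num ) $]
Step 6: shift +. Stack=[( E +] ptr=3 lookahead=( remaining=[( id ) + ( id ) * num ) $]
Step 7: shift (. Stack=[( E + (] ptr=4 lookahead=id remaining=[id ) + ( id ) * num ) $]
Step 8: shift id. Stack=[( E + ( id] ptr=5 lookahead=) remaining=[) + ( id ) * num ) $]
Step 9: reduce F->id. Stack=[( E + ( F] ptr=5 lookahead=) remaining=[) + ( id ) * num ) $]
Step 10: reduce T->F. Stack=[( E + ( T] ptr=5 lookahead=) remaining=[) + ( id ) * num ) $]
Step 11: reduce E->T. Stack=[( E + ( E] ptr=5 lookahead=) remaining=[) + ( id ) * num ) $]
Step 12: shift ). Stack=[( E + ( E )] ptr=6 lookahead=+ remaining=[+ ( id ) * num ) $]
Step 13: reduce F->( E ). Stack=[( E + F] ptr=6 lookahead=+ remaining=[+ ( id ) * num ) $]
Step 14: reduce T->F. Stack=[( E + T] ptr=6 lookahead=+ remaining=[+ ( id ) * num ) $]
Step 15: reduce E->E + T. Stack=[( E] ptr=6 lookahead=+ remaining=[+ ( id ) * num ) $]
Step 16: shift +. Stack=[( E +] ptr=7 lookahead=( remaining=[( id ) * num ) $]
Step 17: shift (. Stack=[( E + (] ptr=8 lookahead=id remaining=[id ) * num ) $]
Step 18: shift id. Stack=[( E + ( id] ptr=9 lookahead=) remaining=[) * num ) $]
Step 19: reduce F->id. Stack=[( E + ( F] ptr=9 lookahead=) remaining=[) * num ) $]
Step 20: reduce T->F. Stack=[( E + ( T] ptr=9 lookahead=) remaining=[) * num ) $]
Step 21: reduce E->T. Stack=[( E + ( E] ptr=9 lookahead=) remaining=[) * num ) $]
Step 22: shift ). Stack=[( E + ( E )] ptr=10 lookahead=* remaining=[* num ) $]
Step 23: reduce F->( E ). Stack=[( E + F] ptr=10 lookahead=* remaining=[* num ) $]
Step 24: reduce T->F. Stack=[( E + T] ptr=10 lookahead=* remaining=[* num ) $]
Step 25: shift *. Stack=[( E + T *] ptr=11 lookahead=num remaining=[num ) $]
Step 26: shift num. Stack=[( E + T * num] ptr=12 lookahead=) remaining=[) $]
Step 27: reduce F->num. Stack=[( E + T * F] ptr=12 lookahead=) remaining=[) $]
Step 28: reduce T->T * F. Stack=[( E + T] ptr=12 lookahead=) remaining=[) $]
Step 29: reduce E->E + T. Stack=[( E] ptr=12 lookahead=) remaining=[) $]
Step 30: shift ). Stack=[( E )] ptr=13 lookahead=$ remaining=[$]
Step 31: reduce F->( E ). Stack=[F] ptr=13 lookahead=$ remaining=[$]
Step 32: reduce T->F. Stack=[T] ptr=13 lookahead=$ remaining=[$]
Step 33: reduce E->T. Stack=[E] ptr=13 lookahead=$ remaining=[$]
Step 34: accept. Stack=[E] ptr=13 lookahead=$ remaining=[$]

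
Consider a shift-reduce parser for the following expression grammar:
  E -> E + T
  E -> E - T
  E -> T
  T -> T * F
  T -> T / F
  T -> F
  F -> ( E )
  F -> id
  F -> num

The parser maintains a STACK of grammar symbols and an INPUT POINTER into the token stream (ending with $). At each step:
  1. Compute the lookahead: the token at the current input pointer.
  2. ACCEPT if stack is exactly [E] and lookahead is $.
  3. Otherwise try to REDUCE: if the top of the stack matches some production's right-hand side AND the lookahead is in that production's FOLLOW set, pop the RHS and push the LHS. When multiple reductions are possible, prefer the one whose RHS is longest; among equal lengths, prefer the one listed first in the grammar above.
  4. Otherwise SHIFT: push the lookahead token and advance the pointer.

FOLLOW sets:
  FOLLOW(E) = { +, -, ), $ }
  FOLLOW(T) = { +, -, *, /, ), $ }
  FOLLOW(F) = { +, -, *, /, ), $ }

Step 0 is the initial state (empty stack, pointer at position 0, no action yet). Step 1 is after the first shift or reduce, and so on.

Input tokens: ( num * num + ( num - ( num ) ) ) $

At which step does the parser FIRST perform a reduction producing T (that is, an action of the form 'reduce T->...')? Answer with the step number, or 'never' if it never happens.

Step 1: shift (. Stack=[(] ptr=1 lookahead=num remaining=[num * num + ( num - ( num ) ) ) $]
Step 2: shift num. Stack=[( num] ptr=2 lookahead=* remaining=[* num + ( num - ( num ) ) ) $]
Step 3: reduce F->num. Stack=[( F] ptr=2 lookahead=* remaining=[* num + ( num - ( num ) ) ) $]
Step 4: reduce T->F. Stack=[( T] ptr=2 lookahead=* remaining=[* num + ( num - ( num ) ) ) $]

Answer: 4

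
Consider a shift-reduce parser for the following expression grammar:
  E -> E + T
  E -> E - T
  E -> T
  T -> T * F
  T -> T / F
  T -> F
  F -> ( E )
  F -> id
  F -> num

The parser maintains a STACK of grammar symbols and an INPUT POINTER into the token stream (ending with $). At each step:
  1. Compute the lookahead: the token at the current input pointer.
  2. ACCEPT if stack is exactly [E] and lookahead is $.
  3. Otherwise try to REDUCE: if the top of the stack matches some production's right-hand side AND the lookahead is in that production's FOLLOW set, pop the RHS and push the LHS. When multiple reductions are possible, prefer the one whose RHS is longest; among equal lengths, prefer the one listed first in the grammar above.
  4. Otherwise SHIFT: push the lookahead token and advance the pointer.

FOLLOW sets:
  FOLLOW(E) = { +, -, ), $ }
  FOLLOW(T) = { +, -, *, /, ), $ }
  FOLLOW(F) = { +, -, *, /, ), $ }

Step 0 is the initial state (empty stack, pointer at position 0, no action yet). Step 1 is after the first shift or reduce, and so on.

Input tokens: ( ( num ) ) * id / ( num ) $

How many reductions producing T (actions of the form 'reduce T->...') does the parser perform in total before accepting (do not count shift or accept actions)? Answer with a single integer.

Step 1: shift (. Stack=[(] ptr=1 lookahead=( remaining=[( num ) ) * id / ( num ) $]
Step 2: shift (. Stack=[( (] ptr=2 lookahead=num remaining=[num ) ) * id / ( num ) $]
Step 3: shift num. Stack=[( ( num] ptr=3 lookahead=) remaining=[) ) * id / ( num ) $]
Step 4: reduce F->num. Stack=[( ( F] ptr=3 lookahead=) remaining=[) ) * id / ( num ) $]
Step 5: reduce T->F. Stack=[( ( T] ptr=3 lookahead=) remaining=[) ) * id / ( num ) $]
Step 6: reduce E->T. Stack=[( ( E] ptr=3 lookahead=) remaining=[) ) * id / ( num ) $]
Step 7: shift ). Stack=[( ( E )] ptr=4 lookahead=) remaining=[) * id / ( num ) $]
Step 8: reduce F->( E ). Stack=[( F] ptr=4 lookahead=) remaining=[) * id / ( num ) $]
Step 9: reduce T->F. Stack=[( T] ptr=4 lookahead=) remaining=[) * id / ( num ) $]
Step 10: reduce E->T. Stack=[( E] ptr=4 lookahead=) remaining=[) * id / ( num ) $]
Step 11: shift ). Stack=[( E )] ptr=5 lookahead=* remaining=[* id / ( num ) $]
Step 12: reduce F->( E ). Stack=[F] ptr=5 lookahead=* remaining=[* id / ( num ) $]
Step 13: reduce T->F. Stack=[T] ptr=5 lookahead=* remaining=[* id / ( num ) $]
Step 14: shift *. Stack=[T *] ptr=6 lookahead=id remaining=[id / ( num ) $]
Step 15: shift id. Stack=[T * id] ptr=7 lookahead=/ remaining=[/ ( num ) $]
Step 16: reduce F->id. Stack=[T * F] ptr=7 lookahead=/ remaining=[/ ( num ) $]
Step 17: reduce T->T * F. Stack=[T] ptr=7 lookahead=/ remaining=[/ ( num ) $]
Step 18: shift /. Stack=[T /] ptr=8 lookahead=( remaining=[( num ) $]
Step 19: shift (. Stack=[T / (] ptr=9 lookahead=num remaining=[num ) $]
Step 20: shift num. Stack=[T / ( num] ptr=10 lookahead=) remaining=[) $]
Step 21: reduce F->num. Stack=[T / ( F] ptr=10 lookahead=) remaining=[) $]
Step 22: reduce T->F. Stack=[T / ( T] ptr=10 lookahead=) remaining=[) $]
Step 23: reduce E->T. Stack=[T / ( E] ptr=10 lookahead=) remaining=[) $]
Step 24: shift ). Stack=[T / ( E )] ptr=11 lookahead=$ remaining=[$]
Step 25: reduce F->( E ). Stack=[T / F] ptr=11 lookahead=$ remaining=[$]
Step 26: reduce T->T / F. Stack=[T] ptr=11 lookahead=$ remaining=[$]
Step 27: reduce E->T. Stack=[E] ptr=11 lookahead=$ remaining=[$]
Step 28: accept. Stack=[E] ptr=11 lookahead=$ remaining=[$]

Answer: 6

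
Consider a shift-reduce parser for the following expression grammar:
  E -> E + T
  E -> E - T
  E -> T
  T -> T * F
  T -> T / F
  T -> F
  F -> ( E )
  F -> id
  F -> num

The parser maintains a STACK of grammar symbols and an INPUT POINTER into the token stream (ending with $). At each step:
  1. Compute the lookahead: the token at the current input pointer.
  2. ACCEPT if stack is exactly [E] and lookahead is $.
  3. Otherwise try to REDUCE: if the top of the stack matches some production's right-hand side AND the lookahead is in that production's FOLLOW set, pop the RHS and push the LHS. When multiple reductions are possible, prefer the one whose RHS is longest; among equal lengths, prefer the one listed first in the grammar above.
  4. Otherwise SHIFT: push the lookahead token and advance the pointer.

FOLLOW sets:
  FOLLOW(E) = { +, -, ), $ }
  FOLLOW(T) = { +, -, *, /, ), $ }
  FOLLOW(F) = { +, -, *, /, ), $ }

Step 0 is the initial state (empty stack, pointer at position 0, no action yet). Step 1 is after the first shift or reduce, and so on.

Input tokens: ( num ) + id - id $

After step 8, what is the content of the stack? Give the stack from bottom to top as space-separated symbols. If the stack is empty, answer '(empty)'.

Answer: T

Derivation:
Step 1: shift (. Stack=[(] ptr=1 lookahead=num remaining=[num ) + id - id $]
Step 2: shift num. Stack=[( num] ptr=2 lookahead=) remaining=[) + id - id $]
Step 3: reduce F->num. Stack=[( F] ptr=2 lookahead=) remaining=[) + id - id $]
Step 4: reduce T->F. Stack=[( T] ptr=2 lookahead=) remaining=[) + id - id $]
Step 5: reduce E->T. Stack=[( E] ptr=2 lookahead=) remaining=[) + id - id $]
Step 6: shift ). Stack=[( E )] ptr=3 lookahead=+ remaining=[+ id - id $]
Step 7: reduce F->( E ). Stack=[F] ptr=3 lookahead=+ remaining=[+ id - id $]
Step 8: reduce T->F. Stack=[T] ptr=3 lookahead=+ remaining=[+ id - id $]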